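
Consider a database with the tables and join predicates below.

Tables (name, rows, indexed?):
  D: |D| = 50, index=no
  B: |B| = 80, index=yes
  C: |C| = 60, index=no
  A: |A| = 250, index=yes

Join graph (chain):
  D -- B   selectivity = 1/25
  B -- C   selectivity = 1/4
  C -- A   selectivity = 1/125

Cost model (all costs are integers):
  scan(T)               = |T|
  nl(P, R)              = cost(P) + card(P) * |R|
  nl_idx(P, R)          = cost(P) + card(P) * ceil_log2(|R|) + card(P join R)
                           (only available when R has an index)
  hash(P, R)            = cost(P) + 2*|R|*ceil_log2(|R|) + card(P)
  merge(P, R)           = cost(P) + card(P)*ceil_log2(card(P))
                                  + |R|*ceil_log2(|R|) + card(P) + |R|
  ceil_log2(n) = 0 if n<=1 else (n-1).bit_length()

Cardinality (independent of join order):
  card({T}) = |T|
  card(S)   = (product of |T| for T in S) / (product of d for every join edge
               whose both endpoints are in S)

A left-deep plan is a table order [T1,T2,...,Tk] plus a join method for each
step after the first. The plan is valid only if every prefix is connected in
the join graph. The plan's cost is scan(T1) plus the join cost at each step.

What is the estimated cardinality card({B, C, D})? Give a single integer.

Tables in S: B(80), C(60), D(50)
Edges inside S: D-B(d=25), B-C(d=4)
numerator = 80 * 60 * 50 = 240000
denominator = 25 * 4 = 100
card(S) = 240000 / 100 = 2400

2400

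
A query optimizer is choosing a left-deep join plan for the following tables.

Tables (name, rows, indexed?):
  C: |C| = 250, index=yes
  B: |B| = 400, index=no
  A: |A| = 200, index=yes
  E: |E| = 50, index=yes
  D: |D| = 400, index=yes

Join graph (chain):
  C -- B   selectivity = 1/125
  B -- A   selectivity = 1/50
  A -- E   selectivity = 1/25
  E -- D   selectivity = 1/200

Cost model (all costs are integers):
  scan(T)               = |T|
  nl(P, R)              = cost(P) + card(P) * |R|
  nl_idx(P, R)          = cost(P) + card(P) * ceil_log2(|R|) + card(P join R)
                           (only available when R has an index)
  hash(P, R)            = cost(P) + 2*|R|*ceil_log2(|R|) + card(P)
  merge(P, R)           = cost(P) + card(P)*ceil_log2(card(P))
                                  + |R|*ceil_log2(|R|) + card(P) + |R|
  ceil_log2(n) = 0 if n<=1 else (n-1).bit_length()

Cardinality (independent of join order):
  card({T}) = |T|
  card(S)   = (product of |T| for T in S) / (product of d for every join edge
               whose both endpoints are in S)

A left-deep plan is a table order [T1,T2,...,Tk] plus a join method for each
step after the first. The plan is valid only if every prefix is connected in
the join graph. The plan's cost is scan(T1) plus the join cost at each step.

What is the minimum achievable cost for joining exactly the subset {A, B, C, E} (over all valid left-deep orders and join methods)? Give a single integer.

12200

Selinger DP over subsets of {A,B,C,E}:
  {C}: scan cost=250, card=250
  {B}: scan cost=400, card=400
  {A}: scan cost=200, card=200
  {E}: scan cost=50, card=50
  {BC}: card=800; try (C,nl_idx)→4400, (C,hash)→4800, (B,merge)→6500, (C,merge)→6650, (B,hash)→7700, (B,nl)→100250 …(+1); best=4400 via (C,nl_idx)
  {AB}: card=1600; try (A,hash)→4000, (A,nl_idx)→5200, (B,merge)→6000, (A,merge)→6200, (B,hash)→7600, (B,nl)→80200 …(+1); best=4000 via (A,hash)
  {AE}: card=400; try (A,nl_idx)→850, (E,hash)→1000, (E,nl_idx)→1800, (A,merge)→2200, (E,merge)→2350, (A,hash)→3300 …(+2); best=850 via (A,nl_idx)
  {ABC}: card=3200; try (A,hash)→8400, (C,hash)→9600, (A,nl_idx)→14000, (A,merge)→15000, (C,nl_idx)→20000, (C,merge)→25450 …(+2); best=8400 via (A,hash)
  {ABE}: card=3200; try (E,hash)→6200, (B,hash)→8450, (B,merge)→8850, (E,nl_idx)→16800, (E,merge)→23550, (E,nl)→84000 …(+1); best=6200 via (E,hash)
  {ABCE}: card=6400; try (E,hash)→12200, (C,hash)→13400, (E,nl_idx)→34000, (C,nl_idx)→38200, (C,merge)→50050, (E,merge)→50350 …(+2); best=12200 via (E,hash)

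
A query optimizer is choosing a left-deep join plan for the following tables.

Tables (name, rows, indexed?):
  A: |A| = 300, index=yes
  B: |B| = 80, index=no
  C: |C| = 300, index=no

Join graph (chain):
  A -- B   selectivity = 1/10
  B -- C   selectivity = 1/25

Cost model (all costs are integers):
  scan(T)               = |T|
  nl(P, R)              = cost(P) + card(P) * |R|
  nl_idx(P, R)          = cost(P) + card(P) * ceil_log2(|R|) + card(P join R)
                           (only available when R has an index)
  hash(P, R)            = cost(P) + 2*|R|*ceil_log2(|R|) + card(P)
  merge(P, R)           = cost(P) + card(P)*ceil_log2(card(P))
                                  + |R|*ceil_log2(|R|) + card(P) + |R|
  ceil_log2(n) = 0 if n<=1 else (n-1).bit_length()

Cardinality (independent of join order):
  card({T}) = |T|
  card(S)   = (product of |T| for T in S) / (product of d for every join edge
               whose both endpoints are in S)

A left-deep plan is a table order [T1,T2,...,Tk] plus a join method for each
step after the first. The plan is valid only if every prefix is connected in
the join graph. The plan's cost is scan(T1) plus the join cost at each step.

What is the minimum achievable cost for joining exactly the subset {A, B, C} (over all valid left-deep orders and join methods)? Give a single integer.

8080

Selinger DP over subsets of {A,B,C}:
  {A}: scan cost=300, card=300
  {B}: scan cost=80, card=80
  {C}: scan cost=300, card=300
  {AB}: card=2400; try (B,hash)→1720, (A,nl_idx)→3200, (A,merge)→3720, (B,merge)→3940, (A,hash)→5560, (A,nl)→24080 …(+1); best=1720 via (B,hash)
  {BC}: card=960; try (B,hash)→1720, (C,merge)→3720, (B,merge)→3940, (C,hash)→5560, (C,nl)→24080, (B,nl)→24300; best=1720 via (B,hash)
  {ABC}: card=28800; try (A,hash)→8080, (C,hash)→9520, (A,merge)→15280, (C,merge)→35920, (A,nl_idx)→39160, (A,nl)→289720 …(+1); best=8080 via (A,hash)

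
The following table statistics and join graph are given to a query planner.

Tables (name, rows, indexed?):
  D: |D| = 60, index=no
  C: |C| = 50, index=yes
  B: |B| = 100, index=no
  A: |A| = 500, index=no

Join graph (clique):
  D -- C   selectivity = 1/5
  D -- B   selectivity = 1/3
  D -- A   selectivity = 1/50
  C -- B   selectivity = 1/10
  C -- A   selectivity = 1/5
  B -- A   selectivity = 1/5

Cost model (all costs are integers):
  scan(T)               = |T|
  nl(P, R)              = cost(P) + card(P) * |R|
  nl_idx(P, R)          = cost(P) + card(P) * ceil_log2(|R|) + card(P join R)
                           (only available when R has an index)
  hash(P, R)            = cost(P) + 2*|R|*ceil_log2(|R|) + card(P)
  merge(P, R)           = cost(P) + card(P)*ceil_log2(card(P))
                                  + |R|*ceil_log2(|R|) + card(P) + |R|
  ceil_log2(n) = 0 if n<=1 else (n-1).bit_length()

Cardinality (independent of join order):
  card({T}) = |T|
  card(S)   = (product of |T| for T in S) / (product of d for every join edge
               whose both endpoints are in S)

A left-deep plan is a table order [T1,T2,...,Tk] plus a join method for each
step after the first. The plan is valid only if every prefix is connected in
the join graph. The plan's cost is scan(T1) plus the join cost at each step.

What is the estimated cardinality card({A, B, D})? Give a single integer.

4000

Tables in S: A(500), B(100), D(60)
Edges inside S: D-B(d=3), D-A(d=50), B-A(d=5)
numerator = 500 * 100 * 60 = 3000000
denominator = 3 * 50 * 5 = 750
card(S) = 3000000 / 750 = 4000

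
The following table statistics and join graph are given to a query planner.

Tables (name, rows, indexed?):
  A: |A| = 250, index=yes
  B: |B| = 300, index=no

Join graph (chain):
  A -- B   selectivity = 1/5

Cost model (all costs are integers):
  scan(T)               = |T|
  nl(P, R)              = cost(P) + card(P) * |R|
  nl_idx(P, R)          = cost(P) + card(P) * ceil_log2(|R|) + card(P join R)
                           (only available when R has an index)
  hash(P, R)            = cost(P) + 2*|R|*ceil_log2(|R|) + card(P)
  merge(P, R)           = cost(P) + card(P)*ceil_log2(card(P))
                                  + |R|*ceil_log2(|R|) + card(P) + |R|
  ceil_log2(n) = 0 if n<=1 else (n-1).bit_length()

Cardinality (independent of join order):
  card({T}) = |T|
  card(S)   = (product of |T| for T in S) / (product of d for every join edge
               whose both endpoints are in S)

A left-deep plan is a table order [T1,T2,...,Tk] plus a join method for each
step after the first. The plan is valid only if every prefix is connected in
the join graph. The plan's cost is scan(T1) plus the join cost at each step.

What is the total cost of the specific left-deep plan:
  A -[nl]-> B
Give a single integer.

75250

step 1: scan A: cost=250, card=250
step 2: join B via nl
    card(P join B) = 250*300/(5) = 15000
    cost = 250 + 250*300 = 75250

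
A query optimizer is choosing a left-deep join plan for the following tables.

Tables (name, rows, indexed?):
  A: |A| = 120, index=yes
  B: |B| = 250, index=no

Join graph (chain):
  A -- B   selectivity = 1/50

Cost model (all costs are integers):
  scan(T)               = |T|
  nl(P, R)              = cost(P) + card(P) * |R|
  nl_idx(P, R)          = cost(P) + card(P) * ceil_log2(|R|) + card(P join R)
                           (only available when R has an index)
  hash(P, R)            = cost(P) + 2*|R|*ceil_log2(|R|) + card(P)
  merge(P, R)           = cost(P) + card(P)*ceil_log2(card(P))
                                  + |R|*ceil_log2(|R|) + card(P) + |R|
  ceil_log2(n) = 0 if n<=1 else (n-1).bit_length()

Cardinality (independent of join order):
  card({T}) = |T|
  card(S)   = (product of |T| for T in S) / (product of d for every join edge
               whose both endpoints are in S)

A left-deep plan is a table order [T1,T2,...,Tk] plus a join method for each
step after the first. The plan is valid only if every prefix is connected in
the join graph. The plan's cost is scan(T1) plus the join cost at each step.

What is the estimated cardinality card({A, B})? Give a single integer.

600

Tables in S: A(120), B(250)
Edges inside S: A-B(d=50)
numerator = 120 * 250 = 30000
denominator = 50 = 50
card(S) = 30000 / 50 = 600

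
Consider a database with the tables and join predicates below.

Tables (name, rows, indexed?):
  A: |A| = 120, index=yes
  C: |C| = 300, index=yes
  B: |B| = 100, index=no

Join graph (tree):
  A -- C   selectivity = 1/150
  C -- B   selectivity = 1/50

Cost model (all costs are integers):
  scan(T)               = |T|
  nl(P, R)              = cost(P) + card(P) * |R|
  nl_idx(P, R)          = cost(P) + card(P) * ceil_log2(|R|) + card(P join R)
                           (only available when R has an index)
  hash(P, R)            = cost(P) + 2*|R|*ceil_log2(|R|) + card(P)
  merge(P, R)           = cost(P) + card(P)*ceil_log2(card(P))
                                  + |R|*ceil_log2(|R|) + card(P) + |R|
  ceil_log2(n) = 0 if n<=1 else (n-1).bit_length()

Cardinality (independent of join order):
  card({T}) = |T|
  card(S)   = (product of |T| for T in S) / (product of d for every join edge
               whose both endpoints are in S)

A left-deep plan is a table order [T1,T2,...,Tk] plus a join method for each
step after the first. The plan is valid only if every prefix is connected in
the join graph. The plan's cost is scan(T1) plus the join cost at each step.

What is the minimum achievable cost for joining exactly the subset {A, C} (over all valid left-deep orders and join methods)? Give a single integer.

Selinger DP over subsets of {A,C}:
  {A}: scan cost=120, card=120
  {C}: scan cost=300, card=300
  {AC}: card=240; try (C,nl_idx)→1440, (A,hash)→2280, (A,nl_idx)→2640, (C,merge)→4080, (A,merge)→4260, (C,hash)→5640 …(+2); best=1440 via (C,nl_idx)

1440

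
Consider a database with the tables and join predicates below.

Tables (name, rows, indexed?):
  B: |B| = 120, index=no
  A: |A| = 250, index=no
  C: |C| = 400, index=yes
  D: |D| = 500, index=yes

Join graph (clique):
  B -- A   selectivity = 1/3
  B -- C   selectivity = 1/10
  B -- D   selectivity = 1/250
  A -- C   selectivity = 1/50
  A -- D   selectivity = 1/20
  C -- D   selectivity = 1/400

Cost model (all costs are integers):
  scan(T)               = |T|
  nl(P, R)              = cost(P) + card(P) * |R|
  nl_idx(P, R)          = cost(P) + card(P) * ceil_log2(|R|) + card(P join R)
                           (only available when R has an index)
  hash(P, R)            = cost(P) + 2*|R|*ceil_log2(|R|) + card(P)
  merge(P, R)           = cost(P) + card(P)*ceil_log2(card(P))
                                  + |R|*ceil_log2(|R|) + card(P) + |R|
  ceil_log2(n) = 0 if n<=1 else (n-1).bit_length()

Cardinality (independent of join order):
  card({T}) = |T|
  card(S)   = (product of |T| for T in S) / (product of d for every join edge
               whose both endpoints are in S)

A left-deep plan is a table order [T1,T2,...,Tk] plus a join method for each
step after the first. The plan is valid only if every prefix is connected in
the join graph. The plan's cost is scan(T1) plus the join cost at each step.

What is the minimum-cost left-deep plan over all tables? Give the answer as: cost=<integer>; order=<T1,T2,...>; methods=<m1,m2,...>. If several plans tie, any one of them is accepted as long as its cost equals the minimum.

cost=6018; order=B,D,C,A; methods=nl_idx,nl_idx,merge

Selinger DP (subsets sized 1..n):
  {B}: scan cost=120, card=120
  {A}: scan cost=250, card=250
  {C}: scan cost=400, card=400
  {D}: scan cost=500, card=500
  {AB}: card=10000; try (B,hash)→2180, (A,merge)→3330, (B,merge)→3460, (A,hash)→4240, (A,nl)→30120, (B,nl)→30250; best=2180 via (B,hash)
  {BC}: card=4800; try (B,hash)→2480, (C,merge)→5080, (B,merge)→5360, (C,nl_idx)→6000, (C,hash)→7440, (C,nl)→48120 …(+1); best=2480 via (B,hash)
  {BD}: card=240; try (D,nl_idx)→1440, (B,hash)→2680, (D,merge)→6080, (B,merge)→6460, (D,hash)→9240, (D,nl)→60120 …(+1); best=1440 via (D,nl_idx)
  {AC}: card=2000; try (C,nl_idx)→4500, (A,hash)→4800, (C,merge)→6500, (A,merge)→6650, (C,hash)→7700, (C,nl)→100250 …(+1); best=4500 via (C,nl_idx)
  {AD}: card=6250; try (A,hash)→5000, (D,merge)→7500, (A,merge)→7750, (D,nl_idx)→8750, (D,hash)→9500, (D,nl)→125250 …(+1); best=5000 via (A,hash)
  {CD}: card=500; try (D,nl_idx)→4500, (C,nl_idx)→5500, (C,hash)→8200, (D,merge)→9400, (C,merge)→9500, (D,hash)→9800 …(+2); best=4500 via (D,nl_idx)
  {ABC}: card=8000; try (B,hash)→8180, (A,hash)→11280, (C,hash)→19380, (B,merge)→29460, (A,merge)→71930, (C,nl_idx)→100180 …(+4); best=8180 via (B,hash)
  {ABD}: card=1000; try (A,hash)→5680, (A,merge)→5850, (B,hash)→12930, (D,hash)→21180, (A,nl)→61440, (D,nl_idx)→93180 …(+4); best=5680 via (A,hash)
  {BCD}: card=24; try (C,nl_idx)→3624, (B,hash)→6680, (C,merge)→7600, (C,hash)→8880, (B,merge)→10460, (D,hash)→16280 …(+5); best=3624 via (C,nl_idx)
  {ACD}: card=125; try (A,hash)→9000, (A,merge)→11750, (D,hash)→15500, (C,hash)→18450, (D,nl_idx)→22625, (D,merge)→33500 …(+5); best=9000 via (A,hash)
  {ABCD}: card=2; try (A,merge)→6018, (A,hash)→7648, (A,nl)→9624, (B,hash)→10805, (B,merge)→10960, (C,hash)→13880 …(+8); best=6018 via (A,merge)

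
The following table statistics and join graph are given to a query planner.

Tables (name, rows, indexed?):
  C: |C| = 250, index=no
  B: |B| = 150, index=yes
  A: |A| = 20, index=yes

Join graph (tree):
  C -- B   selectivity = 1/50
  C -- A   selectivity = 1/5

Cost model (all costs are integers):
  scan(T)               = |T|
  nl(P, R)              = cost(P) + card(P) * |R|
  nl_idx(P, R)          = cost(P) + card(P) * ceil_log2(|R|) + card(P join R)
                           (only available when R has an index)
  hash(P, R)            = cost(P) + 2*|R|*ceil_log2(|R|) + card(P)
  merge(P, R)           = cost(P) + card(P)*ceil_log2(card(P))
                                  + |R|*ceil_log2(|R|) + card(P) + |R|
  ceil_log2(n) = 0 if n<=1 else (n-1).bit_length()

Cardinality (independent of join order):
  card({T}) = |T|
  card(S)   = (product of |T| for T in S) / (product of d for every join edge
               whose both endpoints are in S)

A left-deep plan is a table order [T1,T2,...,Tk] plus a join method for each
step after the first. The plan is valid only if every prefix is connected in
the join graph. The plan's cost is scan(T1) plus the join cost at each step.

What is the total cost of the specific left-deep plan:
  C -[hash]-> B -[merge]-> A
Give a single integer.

11270

step 1: scan C: cost=250, card=250
step 2: join B via hash
    card(P join B) = 250*150/(50) = 750
    cost = 250 + 2*150*8 + 250 = 2900
step 3: join A via merge
    card(P join A) = 750*20/(5) = 3000
    cost = 2900 + 750*10 + 20*5 + 750 + 20 = 11270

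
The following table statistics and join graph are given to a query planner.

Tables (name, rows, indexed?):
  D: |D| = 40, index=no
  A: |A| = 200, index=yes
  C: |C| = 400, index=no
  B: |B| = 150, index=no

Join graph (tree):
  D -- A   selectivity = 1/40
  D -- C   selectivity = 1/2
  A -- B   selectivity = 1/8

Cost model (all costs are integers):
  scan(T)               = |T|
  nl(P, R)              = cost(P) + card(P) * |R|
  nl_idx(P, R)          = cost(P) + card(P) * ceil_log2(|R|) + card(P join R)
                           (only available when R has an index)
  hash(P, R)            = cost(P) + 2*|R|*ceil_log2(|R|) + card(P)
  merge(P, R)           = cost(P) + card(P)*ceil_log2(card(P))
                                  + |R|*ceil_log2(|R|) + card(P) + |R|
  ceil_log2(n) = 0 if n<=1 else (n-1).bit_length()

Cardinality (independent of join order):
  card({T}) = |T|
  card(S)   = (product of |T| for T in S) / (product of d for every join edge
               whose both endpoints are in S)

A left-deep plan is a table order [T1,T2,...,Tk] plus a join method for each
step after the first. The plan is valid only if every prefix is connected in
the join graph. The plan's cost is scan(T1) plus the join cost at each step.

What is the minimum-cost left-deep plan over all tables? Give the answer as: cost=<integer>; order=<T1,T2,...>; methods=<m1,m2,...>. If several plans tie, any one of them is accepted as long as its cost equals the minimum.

cost=14110; order=D,A,B,C; methods=nl_idx,hash,hash

Selinger DP (subsets sized 1..n):
  {D}: scan cost=40, card=40
  {A}: scan cost=200, card=200
  {C}: scan cost=400, card=400
  {B}: scan cost=150, card=150
  {AD}: card=200; try (A,nl_idx)→560, (D,hash)→880, (A,merge)→2120, (D,merge)→2280, (A,hash)→3280, (A,nl)→8040 …(+1); best=560 via (A,nl_idx)
  {CD}: card=8000; try (D,hash)→1280, (C,merge)→4320, (D,merge)→4680, (C,hash)→7280, (C,nl)→16040, (D,nl)→16400; best=1280 via (D,hash)
  {AB}: card=3750; try (B,hash)→2800, (A,merge)→3300, (B,merge)→3350, (A,hash)→3500, (A,nl_idx)→5100, (A,nl)→30150 …(+1); best=2800 via (B,hash)
  {ACD}: card=40000; try (C,merge)→6360, (C,hash)→7960, (A,hash)→12480, (C,nl)→80560, (A,nl_idx)→105280, (A,merge)→115080 …(+1); best=6360 via (C,merge)
  {ABD}: card=3750; try (B,hash)→3160, (B,merge)→3710, (D,hash)→7030, (B,nl)→30560, (D,merge)→51830, (D,nl)→152800; best=3160 via (B,hash)
  {ABCD}: card=750000; try (C,hash)→14110, (B,hash)→48760, (C,merge)→55910, (B,merge)→687710, (C,nl)→1503160, (B,nl)→6006360; best=14110 via (C,hash)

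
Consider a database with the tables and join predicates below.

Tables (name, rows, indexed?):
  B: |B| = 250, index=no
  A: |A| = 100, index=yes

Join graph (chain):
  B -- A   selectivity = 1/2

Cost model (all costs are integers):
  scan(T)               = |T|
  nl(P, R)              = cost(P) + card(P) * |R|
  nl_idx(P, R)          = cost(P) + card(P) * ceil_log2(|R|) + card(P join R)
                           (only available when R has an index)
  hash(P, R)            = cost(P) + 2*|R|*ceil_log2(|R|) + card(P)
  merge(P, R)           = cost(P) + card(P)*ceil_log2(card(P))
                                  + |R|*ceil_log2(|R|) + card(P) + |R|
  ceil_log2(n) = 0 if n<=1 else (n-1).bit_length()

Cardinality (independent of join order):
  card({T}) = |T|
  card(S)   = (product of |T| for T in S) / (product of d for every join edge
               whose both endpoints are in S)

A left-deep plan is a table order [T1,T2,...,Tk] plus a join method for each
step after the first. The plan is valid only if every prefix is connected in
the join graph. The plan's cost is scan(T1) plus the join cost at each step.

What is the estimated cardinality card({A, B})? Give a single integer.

Tables in S: A(100), B(250)
Edges inside S: B-A(d=2)
numerator = 100 * 250 = 25000
denominator = 2 = 2
card(S) = 25000 / 2 = 12500

12500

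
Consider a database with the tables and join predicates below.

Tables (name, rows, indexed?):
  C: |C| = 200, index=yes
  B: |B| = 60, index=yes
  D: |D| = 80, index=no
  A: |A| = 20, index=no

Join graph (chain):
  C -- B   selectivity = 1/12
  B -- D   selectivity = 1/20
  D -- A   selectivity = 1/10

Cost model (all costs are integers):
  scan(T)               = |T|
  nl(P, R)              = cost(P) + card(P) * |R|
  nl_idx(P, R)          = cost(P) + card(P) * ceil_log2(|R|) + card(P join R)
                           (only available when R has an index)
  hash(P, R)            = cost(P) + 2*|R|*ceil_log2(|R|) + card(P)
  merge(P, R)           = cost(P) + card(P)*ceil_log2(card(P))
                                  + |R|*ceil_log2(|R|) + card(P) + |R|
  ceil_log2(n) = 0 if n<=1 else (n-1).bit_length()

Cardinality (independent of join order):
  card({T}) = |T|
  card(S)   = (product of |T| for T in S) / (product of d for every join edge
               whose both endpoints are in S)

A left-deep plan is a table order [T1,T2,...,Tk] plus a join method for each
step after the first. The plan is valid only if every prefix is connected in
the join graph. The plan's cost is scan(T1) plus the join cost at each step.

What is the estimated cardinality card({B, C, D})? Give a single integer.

4000

Tables in S: B(60), C(200), D(80)
Edges inside S: C-B(d=12), B-D(d=20)
numerator = 60 * 200 * 80 = 960000
denominator = 12 * 20 = 240
card(S) = 960000 / 240 = 4000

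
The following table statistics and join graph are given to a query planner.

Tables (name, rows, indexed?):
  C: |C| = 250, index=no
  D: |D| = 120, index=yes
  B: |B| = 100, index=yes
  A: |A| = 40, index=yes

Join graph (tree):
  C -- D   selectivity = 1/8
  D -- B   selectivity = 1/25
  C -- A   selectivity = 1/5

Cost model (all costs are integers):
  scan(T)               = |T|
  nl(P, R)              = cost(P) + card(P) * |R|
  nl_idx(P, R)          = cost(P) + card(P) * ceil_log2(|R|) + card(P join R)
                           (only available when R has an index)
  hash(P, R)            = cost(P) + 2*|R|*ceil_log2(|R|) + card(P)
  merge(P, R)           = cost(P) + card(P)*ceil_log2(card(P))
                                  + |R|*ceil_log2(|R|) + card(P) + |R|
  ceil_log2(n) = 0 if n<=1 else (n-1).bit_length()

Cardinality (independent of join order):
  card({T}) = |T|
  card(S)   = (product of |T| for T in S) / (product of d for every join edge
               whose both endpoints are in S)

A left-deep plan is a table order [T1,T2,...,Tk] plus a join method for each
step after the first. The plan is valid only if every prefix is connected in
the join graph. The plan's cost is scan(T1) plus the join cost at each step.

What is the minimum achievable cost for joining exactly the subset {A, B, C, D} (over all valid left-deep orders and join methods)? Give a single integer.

Selinger DP over subsets of {A,B,C,D}:
  {C}: scan cost=250, card=250
  {D}: scan cost=120, card=120
  {B}: scan cost=100, card=100
  {A}: scan cost=40, card=40
  {CD}: card=3750; try (D,hash)→2180, (C,merge)→3330, (D,merge)→3460, (C,hash)→4240, (D,nl_idx)→5750, (C,nl)→30120 …(+1); best=2180 via (D,hash)
  {AC}: card=2000; try (A,hash)→980, (C,merge)→2570, (A,merge)→2780, (A,nl_idx)→3750, (C,hash)→4080, (C,nl)→10040 …(+1); best=980 via (A,hash)
  {BD}: card=480; try (D,nl_idx)→1280, (B,nl_idx)→1440, (B,hash)→1640, (D,merge)→1860, (D,hash)→1880, (B,merge)→1880 …(+2); best=1280 via (D,nl_idx)
  {BCD}: card=15000; try (C,hash)→5760, (B,hash)→7330, (C,merge)→8330, (B,nl_idx)→43430, (B,merge)→51730, (C,nl)→121280 …(+1); best=5760 via (C,hash)
  {ACD}: card=30000; try (D,hash)→4660, (A,hash)→6410, (D,merge)→25940, (D,nl_idx)→44980, (A,merge)→51210, (A,nl_idx)→54680 …(+2); best=4660 via (D,hash)
  {ABCD}: card=120000; try (A,hash)→21240, (B,hash)→36060, (A,nl_idx)→215760, (A,merge)→231040, (B,nl_idx)→334660, (B,merge)→485460 …(+2); best=21240 via (A,hash)

21240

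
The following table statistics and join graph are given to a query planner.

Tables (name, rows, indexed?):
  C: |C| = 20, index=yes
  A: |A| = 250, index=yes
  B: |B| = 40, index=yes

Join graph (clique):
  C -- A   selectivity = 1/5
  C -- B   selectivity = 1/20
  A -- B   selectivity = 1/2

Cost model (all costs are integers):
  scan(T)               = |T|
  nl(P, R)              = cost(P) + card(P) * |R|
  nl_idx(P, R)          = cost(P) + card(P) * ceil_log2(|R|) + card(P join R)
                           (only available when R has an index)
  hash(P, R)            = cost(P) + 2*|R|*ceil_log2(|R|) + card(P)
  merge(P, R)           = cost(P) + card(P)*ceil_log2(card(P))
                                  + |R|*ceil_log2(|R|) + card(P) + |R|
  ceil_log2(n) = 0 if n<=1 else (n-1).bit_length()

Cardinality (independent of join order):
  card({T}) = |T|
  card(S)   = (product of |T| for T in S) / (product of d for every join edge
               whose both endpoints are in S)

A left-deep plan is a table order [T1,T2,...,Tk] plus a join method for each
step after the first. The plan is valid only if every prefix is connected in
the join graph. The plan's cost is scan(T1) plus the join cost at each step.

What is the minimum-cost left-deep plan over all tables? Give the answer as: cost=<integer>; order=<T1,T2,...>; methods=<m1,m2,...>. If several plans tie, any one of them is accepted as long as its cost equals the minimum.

cost=1500; order=C,B,A; methods=nl_idx,nl_idx

Selinger DP (subsets sized 1..n):
  {C}: scan cost=20, card=20
  {A}: scan cost=250, card=250
  {B}: scan cost=40, card=40
  {AC}: card=1000; try (C,hash)→700, (A,nl_idx)→1180, (A,merge)→2390, (C,nl_idx)→2500, (C,merge)→2620, (A,hash)→4040 …(+2); best=700 via (C,hash)
  {BC}: card=40; try (B,nl_idx)→180, (C,hash)→280, (C,nl_idx)→280, (B,merge)→420, (C,merge)→440, (B,hash)→520 …(+2); best=180 via (B,nl_idx)
  {AB}: card=5000; try (B,hash)→980, (A,merge)→2570, (B,merge)→2780, (A,hash)→4080, (A,nl_idx)→5360, (B,nl_idx)→6750 …(+2); best=980 via (B,hash)
  {ABC}: card=1000; try (A,nl_idx)→1500, (B,hash)→2180, (A,merge)→2710, (A,hash)→4220, (C,hash)→6180, (B,nl_idx)→7700 …(+6); best=1500 via (A,nl_idx)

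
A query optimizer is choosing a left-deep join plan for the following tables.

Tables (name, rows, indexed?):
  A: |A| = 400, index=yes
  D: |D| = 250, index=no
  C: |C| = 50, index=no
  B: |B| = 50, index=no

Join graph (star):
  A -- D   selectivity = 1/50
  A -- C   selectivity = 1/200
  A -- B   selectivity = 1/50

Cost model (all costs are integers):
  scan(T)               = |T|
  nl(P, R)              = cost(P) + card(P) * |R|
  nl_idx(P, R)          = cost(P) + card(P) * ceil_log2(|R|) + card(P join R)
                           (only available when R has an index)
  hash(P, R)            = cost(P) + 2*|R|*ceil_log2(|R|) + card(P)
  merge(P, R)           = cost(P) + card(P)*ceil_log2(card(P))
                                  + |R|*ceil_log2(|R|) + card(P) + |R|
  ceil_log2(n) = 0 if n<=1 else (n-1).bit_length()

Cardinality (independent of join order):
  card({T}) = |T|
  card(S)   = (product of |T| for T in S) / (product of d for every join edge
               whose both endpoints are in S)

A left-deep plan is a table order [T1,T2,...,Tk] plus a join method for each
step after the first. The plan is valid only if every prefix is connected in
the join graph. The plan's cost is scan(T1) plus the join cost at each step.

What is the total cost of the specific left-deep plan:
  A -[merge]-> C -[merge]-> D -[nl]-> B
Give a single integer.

step 1: scan A: cost=400, card=400
step 2: join C via merge
    card(P join C) = 400*50/(200) = 100
    cost = 400 + 400*9 + 50*6 + 400 + 50 = 4750
step 3: join D via merge
    card(P join D) = 100*250/(50) = 500
    cost = 4750 + 100*7 + 250*8 + 100 + 250 = 7800
step 4: join B via nl
    card(P join B) = 500*50/(50) = 500
    cost = 7800 + 500*50 = 32800

32800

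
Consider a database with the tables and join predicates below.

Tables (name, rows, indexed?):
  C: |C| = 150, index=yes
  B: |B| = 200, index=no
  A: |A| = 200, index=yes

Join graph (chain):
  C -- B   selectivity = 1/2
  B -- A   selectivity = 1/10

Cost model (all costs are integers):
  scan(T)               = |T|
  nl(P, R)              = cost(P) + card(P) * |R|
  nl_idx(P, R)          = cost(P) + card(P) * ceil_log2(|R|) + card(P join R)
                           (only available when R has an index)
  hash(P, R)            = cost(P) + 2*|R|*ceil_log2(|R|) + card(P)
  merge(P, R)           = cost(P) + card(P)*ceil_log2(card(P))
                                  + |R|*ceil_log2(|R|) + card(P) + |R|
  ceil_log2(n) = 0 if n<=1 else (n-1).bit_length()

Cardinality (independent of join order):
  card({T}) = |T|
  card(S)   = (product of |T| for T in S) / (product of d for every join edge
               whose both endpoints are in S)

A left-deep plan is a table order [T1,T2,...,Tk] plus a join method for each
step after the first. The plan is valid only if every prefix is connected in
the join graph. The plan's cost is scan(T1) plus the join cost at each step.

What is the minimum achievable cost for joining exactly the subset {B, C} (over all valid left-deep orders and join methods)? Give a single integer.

2800

Selinger DP over subsets of {B,C}:
  {C}: scan cost=150, card=150
  {B}: scan cost=200, card=200
  {BC}: card=15000; try (C,hash)→2800, (B,merge)→3300, (C,merge)→3350, (B,hash)→3500, (C,nl_idx)→16800, (B,nl)→30150 …(+1); best=2800 via (C,hash)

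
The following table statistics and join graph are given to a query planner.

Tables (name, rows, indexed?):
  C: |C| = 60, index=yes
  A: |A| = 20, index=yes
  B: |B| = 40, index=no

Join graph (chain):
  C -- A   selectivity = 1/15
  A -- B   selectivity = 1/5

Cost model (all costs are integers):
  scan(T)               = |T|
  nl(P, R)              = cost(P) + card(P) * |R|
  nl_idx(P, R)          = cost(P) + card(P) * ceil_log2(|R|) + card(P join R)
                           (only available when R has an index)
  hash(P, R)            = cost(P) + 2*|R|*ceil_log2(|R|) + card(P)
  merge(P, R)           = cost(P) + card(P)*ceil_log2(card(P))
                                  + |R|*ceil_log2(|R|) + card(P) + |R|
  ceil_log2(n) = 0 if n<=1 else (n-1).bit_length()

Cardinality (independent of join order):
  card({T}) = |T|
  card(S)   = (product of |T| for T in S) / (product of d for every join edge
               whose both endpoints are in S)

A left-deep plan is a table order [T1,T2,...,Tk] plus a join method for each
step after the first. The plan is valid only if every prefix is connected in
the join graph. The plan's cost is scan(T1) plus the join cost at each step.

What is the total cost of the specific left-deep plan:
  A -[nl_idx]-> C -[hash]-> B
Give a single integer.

step 1: scan A: cost=20, card=20
step 2: join C via nl_idx
    card(P join C) = 20*60/(15) = 80
    cost = 20 + 20*6 + 80 = 220
step 3: join B via hash
    card(P join B) = 80*40/(5) = 640
    cost = 220 + 2*40*6 + 80 = 780

780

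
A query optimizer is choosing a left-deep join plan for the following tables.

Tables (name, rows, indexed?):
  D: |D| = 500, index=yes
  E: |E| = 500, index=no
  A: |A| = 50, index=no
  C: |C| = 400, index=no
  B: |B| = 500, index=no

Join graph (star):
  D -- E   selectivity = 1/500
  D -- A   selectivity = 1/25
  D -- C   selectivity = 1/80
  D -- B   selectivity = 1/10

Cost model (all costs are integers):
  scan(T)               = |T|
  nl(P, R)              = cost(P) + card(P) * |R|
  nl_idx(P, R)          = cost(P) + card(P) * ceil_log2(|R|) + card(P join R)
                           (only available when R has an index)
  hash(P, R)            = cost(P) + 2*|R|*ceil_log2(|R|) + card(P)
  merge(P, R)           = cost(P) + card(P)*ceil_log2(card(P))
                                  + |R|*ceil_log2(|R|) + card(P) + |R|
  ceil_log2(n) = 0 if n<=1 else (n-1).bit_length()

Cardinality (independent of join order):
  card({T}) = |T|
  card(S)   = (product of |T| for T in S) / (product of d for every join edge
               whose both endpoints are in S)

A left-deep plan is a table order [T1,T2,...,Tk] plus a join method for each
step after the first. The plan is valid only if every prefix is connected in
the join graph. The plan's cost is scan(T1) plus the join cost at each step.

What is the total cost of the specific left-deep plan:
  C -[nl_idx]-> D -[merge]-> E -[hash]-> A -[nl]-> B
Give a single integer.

step 1: scan C: cost=400, card=400
step 2: join D via nl_idx
    card(P join D) = 400*500/(80) = 2500
    cost = 400 + 400*9 + 2500 = 6500
step 3: join E via merge
    card(P join E) = 2500*500/(500) = 2500
    cost = 6500 + 2500*12 + 500*9 + 2500 + 500 = 44000
step 4: join A via hash
    card(P join A) = 2500*50/(25) = 5000
    cost = 44000 + 2*50*6 + 2500 = 47100
step 5: join B via nl
    card(P join B) = 5000*500/(10) = 250000
    cost = 47100 + 5000*500 = 2547100

2547100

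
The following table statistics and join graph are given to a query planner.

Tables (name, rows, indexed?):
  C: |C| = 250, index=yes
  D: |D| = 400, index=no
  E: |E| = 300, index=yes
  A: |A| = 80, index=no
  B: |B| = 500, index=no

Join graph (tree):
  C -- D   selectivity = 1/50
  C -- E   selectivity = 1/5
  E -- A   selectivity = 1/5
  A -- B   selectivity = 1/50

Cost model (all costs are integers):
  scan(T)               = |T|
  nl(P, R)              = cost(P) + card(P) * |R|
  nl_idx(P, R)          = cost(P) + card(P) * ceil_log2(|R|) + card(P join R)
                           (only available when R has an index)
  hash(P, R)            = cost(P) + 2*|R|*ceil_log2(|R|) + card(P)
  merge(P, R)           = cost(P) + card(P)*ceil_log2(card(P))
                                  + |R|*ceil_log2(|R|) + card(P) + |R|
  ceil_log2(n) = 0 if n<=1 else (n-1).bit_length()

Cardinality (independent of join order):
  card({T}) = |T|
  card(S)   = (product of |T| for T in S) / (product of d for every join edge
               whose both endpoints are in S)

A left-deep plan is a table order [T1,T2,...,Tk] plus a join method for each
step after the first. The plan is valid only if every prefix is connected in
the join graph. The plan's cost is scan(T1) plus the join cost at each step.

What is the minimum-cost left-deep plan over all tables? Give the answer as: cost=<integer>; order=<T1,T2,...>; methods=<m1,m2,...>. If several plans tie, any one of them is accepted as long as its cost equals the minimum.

Selinger DP (subsets sized 1..n):
  {C}: scan cost=250, card=250
  {D}: scan cost=400, card=400
  {E}: scan cost=300, card=300
  {A}: scan cost=80, card=80
  {B}: scan cost=500, card=500
  {CD}: card=2000; try (C,hash)→4800, (C,nl_idx)→5600, (D,merge)→6500, (C,merge)→6650, (D,hash)→7700, (D,nl)→100250 …(+1); best=4800 via (C,hash)
  {CE}: card=15000; try (C,hash)→4600, (E,merge)→5500, (C,merge)→5550, (E,hash)→5900, (E,nl_idx)→17500, (C,nl_idx)→17700 …(+2); best=4600 via (C,hash)
  {AE}: card=4800; try (A,hash)→1720, (E,merge)→3720, (A,merge)→3940, (E,hash)→5560, (E,nl_idx)→5600, (E,nl)→24080 …(+1); best=1720 via (A,hash)
  {AB}: card=800; try (A,hash)→2120, (B,merge)→5720, (A,merge)→6140, (B,hash)→9160, (B,nl)→40080, (A,nl)→40500; best=2120 via (A,hash)
  {CDE}: card=120000; try (E,hash)→12200, (D,hash)→26800, (E,merge)→31800, (E,nl_idx)→142800, (D,merge)→233600, (E,nl)→604800 …(+1); best=12200 via (E,hash)
  {ACE}: card=240000; try (C,hash)→10520, (A,hash)→20720, (C,merge)→71170, (A,merge)→230240, (C,nl_idx)→280120, (C,nl)→1201720 …(+1); best=10520 via (C,hash)
  {ABE}: card=48000; try (E,hash)→8320, (E,merge)→13920, (B,hash)→15520, (E,nl_idx)→57320, (B,merge)→73920, (E,nl)→242120 …(+1); best=8320 via (E,hash)
  {ACDE}: card=1920000; try (A,hash)→133320, (D,hash)→257720, (A,merge)→2172840, (D,merge)→4574520, (A,nl)→9612200, (D,nl)→96010520; best=133320 via (A,hash)
  {ABCE}: card=2400000; try (C,hash)→60320, (B,hash)→259520, (C,merge)→826570, (C,nl_idx)→2792320, (B,merge)→4575520, (C,nl)→12008320 …(+1); best=60320 via (C,hash)
  {ABCDE}: card=19200000; try (B,hash)→2062320, (D,hash)→2467520, (B,merge)→42378320, (D,merge)→55264320, (D,nl)→960060320, (B,nl)→960133320; best=2062320 via (B,hash)

cost=2062320; order=D,C,E,A,B; methods=hash,hash,hash,hash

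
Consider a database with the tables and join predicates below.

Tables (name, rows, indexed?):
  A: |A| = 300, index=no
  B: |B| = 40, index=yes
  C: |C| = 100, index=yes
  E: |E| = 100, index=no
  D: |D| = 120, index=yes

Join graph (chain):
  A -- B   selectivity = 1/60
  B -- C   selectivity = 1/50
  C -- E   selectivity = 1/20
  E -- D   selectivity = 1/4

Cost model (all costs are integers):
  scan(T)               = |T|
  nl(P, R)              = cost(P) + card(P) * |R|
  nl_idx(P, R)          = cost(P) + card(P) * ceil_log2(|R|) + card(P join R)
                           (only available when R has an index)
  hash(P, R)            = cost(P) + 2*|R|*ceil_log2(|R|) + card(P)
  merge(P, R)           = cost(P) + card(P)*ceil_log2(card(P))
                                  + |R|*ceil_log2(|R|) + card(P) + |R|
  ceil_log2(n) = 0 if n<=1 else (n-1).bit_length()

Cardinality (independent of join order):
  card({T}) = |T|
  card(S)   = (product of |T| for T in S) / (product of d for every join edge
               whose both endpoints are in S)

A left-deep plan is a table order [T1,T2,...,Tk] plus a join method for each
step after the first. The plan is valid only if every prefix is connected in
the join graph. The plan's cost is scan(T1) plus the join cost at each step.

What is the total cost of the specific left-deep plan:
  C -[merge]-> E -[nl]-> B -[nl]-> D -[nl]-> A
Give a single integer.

3669700

step 1: scan C: cost=100, card=100
step 2: join E via merge
    card(P join E) = 100*100/(20) = 500
    cost = 100 + 100*7 + 100*7 + 100 + 100 = 1700
step 3: join B via nl
    card(P join B) = 500*40/(50) = 400
    cost = 1700 + 500*40 = 21700
step 4: join D via nl
    card(P join D) = 400*120/(4) = 12000
    cost = 21700 + 400*120 = 69700
step 5: join A via nl
    card(P join A) = 12000*300/(60) = 60000
    cost = 69700 + 12000*300 = 3669700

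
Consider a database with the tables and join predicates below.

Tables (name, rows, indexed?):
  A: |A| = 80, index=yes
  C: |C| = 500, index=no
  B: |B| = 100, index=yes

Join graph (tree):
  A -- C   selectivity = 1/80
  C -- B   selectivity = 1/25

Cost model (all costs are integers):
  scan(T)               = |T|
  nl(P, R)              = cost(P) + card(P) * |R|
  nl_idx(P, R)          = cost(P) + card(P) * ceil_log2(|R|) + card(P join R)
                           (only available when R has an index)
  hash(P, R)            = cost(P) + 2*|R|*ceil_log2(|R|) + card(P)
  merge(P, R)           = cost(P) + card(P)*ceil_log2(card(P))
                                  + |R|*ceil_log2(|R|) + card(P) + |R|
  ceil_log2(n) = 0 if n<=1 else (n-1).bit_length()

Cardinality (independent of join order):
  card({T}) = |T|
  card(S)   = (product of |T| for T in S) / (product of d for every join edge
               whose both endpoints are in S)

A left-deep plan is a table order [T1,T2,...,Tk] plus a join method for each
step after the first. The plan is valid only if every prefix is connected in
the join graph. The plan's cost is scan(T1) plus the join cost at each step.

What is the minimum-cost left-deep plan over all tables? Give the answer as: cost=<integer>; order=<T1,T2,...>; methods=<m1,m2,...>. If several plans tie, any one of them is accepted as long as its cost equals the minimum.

cost=4020; order=C,A,B; methods=hash,hash

Selinger DP (subsets sized 1..n):
  {A}: scan cost=80, card=80
  {C}: scan cost=500, card=500
  {B}: scan cost=100, card=100
  {AC}: card=500; try (A,hash)→2120, (A,nl_idx)→4500, (C,merge)→5720, (A,merge)→6140, (C,hash)→9160, (C,nl)→40080 …(+1); best=2120 via (A,hash)
  {BC}: card=2000; try (B,hash)→2400, (C,merge)→5900, (B,nl_idx)→6000, (B,merge)→6300, (C,hash)→9200, (C,nl)→50100 …(+1); best=2400 via (B,hash)
  {ABC}: card=2000; try (B,hash)→4020, (A,hash)→5520, (B,nl_idx)→7620, (B,merge)→7920, (A,nl_idx)→18400, (A,merge)→27040 …(+2); best=4020 via (B,hash)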